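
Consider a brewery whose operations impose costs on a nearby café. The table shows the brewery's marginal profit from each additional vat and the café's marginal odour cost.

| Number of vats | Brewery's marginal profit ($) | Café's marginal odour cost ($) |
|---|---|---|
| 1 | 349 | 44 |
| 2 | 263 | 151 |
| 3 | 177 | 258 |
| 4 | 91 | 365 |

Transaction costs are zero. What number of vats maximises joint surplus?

Bargaining reaches the level where marginal profit last exceeds marginal odour cost.
That holds through level 2 (263 ≥ 151) but not at 3 (177 < 258).

2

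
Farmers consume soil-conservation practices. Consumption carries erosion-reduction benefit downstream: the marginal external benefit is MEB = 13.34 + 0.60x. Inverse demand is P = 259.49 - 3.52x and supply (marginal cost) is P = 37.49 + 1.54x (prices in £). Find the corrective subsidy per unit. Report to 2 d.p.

subsidy = £45.00 per unit

Social marginal benefit = demand + MEB = 272.83 - 2.92x.
Set SMB = MC: 272.83 - 2.92x = 37.49 + 1.54x → x* = 52.7668.
The Pigouvian subsidy equals MEB at x*: 13.34 + 0.60×52.7668 = 45.0001.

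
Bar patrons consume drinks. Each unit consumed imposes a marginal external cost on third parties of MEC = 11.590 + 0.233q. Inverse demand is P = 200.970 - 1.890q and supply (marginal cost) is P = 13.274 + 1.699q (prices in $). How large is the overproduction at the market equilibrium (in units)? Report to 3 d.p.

6.221 units

Market equilibrium (private): 13.274 + 1.699q = 200.970 - 1.890q → q_m = 52.2976.
Social marginal benefit = demand − MEC = 189.380 - 2.123q.
Set SMB = MC: 189.380 - 2.123q = 13.274 + 1.699q → q* = 46.0769.
Gap = |52.2976 − 46.0769| = 6.2207.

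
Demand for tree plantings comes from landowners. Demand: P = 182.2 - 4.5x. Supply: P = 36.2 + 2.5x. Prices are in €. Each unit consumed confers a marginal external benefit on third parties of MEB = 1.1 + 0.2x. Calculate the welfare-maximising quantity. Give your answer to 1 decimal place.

Social marginal benefit = demand + MEB = 183.3 - 4.3x.
Set SMB = MC: 183.3 - 4.3x = 36.2 + 2.5x → x* = 21.6324.

x* = 21.6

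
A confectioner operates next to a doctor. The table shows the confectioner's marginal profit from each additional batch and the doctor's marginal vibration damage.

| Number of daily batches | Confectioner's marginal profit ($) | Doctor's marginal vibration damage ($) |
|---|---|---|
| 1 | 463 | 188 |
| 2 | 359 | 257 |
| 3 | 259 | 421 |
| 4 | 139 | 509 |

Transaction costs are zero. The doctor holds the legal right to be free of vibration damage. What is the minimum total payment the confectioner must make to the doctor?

Efficient level: marginal profit ≥ marginal vibration damage through level 2, so k* = 2.
With the doctor holding the right, the confectioner must at least compensate total damage at k*: 188 + 257 = 445.

$445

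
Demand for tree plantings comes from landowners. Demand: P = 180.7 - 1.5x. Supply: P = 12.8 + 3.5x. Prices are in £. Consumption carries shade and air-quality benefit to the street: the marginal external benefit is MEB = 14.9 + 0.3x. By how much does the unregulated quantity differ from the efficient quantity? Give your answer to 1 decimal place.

5.3 units

Market equilibrium (private): 12.8 + 3.5x = 180.7 - 1.5x → x_m = 33.5800.
Social marginal benefit = demand + MEB = 195.6 - 1.2x.
Set SMB = MC: 195.6 - 1.2x = 12.8 + 3.5x → x* = 38.8936.
Gap = |33.5800 − 38.8936| = 5.3136.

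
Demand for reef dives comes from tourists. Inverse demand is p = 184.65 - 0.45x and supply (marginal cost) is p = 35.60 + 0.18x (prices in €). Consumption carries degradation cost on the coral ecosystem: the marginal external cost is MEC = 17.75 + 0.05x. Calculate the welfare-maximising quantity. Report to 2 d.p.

x* = 193.09

Social marginal benefit = demand − MEC = 166.90 - 0.50x.
Set SMB = MC: 166.90 - 0.50x = 35.60 + 0.18x → x* = 193.0882.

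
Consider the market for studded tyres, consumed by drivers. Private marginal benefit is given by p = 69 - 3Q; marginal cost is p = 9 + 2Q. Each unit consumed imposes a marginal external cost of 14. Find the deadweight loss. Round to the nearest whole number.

DWL = 20

Market equilibrium (private): 9 + 2Q = 69 - 3Q → Q_m = 12.0000.
Social marginal benefit = demand − MEC = 55 - 3Q.
Set SMB = MC: 55 - 3Q = 9 + 2Q → Q* = 9.2000.
Between Q* and Q_m the wedge MC − SMB runs linearly from 0 to MEC(Q_m), so the loss is a triangle.
DWL = ½ × 2.8000 × 14.0000 = 19.6000.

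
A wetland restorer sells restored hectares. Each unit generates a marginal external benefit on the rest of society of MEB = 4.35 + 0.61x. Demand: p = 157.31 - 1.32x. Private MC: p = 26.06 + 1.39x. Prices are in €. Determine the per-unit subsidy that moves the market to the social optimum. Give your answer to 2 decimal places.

subsidy = €43.74 per unit

Social marginal cost = private MC − MEB = 21.71 + 0.78x.
Set SMC = demand: 21.71 + 0.78x = 157.31 - 1.32x → x* = 64.5714.
The Pigouvian subsidy equals MEB at x*: 4.35 + 0.61×64.5714 = 43.7386.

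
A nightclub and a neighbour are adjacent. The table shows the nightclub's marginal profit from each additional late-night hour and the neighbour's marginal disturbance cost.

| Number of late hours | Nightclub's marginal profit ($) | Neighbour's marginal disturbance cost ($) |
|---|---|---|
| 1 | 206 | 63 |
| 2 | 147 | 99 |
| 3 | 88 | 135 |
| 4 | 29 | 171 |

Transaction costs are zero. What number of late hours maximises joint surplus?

Bargaining reaches the level where marginal profit last exceeds marginal disturbance cost.
That holds through level 2 (147 ≥ 99) but not at 3 (88 < 135).

2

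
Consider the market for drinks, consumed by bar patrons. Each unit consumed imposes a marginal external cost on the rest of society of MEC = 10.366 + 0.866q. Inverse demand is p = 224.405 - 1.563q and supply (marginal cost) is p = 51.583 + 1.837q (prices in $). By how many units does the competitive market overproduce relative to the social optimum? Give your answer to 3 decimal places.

12.748 units

Market equilibrium (private): 51.583 + 1.837q = 224.405 - 1.563q → q_m = 50.8300.
Social marginal benefit = demand − MEC = 214.039 - 2.429q.
Set SMB = MC: 214.039 - 2.429q = 51.583 + 1.837q → q* = 38.0816.
Gap = |50.8300 − 38.0816| = 12.7484.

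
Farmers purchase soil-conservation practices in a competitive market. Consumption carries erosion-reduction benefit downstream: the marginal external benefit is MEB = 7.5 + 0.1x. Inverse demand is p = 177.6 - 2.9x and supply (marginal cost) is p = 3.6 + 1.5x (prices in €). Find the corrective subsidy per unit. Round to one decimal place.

subsidy = €11.7 per unit

Social marginal benefit = demand + MEB = 185.1 - 2.8x.
Set SMB = MC: 185.1 - 2.8x = 3.6 + 1.5x → x* = 42.2093.
The Pigouvian subsidy equals MEB at x*: 7.5 + 0.1×42.2093 = 11.7209.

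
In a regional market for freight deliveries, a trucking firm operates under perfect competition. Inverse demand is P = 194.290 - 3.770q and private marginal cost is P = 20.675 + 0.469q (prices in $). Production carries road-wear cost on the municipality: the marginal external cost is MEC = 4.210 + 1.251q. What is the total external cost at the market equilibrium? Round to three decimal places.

$1221.668

Market equilibrium (private): 20.675 + 0.469q = 194.290 - 3.770q → q_m = 40.9566.
Total external cost = ∫₀^{q_m} (4.210 + 1.251q) dq = 4.210×40.9566 + ½×1.251×40.9566² = 1221.6679.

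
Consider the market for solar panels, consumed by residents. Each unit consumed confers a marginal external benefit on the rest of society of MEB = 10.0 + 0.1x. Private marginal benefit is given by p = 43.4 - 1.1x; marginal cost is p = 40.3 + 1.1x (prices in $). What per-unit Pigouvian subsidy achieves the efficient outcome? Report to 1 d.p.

Social marginal benefit = demand + MEB = 53.4 - x.
Set SMB = MC: 53.4 - x = 40.3 + 1.1x → x* = 6.2381.
The Pigouvian subsidy equals MEB at x*: 10.0 + 0.1×6.2381 = 10.6238.

subsidy = $10.6 per unit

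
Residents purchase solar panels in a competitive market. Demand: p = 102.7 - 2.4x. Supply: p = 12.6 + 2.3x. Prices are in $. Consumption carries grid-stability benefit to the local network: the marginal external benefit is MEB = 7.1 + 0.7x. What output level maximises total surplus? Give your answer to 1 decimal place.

Social marginal benefit = demand + MEB = 109.8 - 1.7x.
Set SMB = MC: 109.8 - 1.7x = 12.6 + 2.3x → x* = 24.3000.

x* = 24.3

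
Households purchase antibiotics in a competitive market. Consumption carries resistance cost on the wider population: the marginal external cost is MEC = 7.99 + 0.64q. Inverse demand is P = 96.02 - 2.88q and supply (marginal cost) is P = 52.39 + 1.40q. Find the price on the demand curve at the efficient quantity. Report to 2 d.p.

Social marginal benefit = demand − MEC = 88.03 - 3.52q.
Set SMB = MC: 88.03 - 3.52q = 52.39 + 1.40q → q* = 7.2439.
Consumer price on the demand curve at q*: 96.02 − 2.88×7.2439 = 75.1576.

P = 75.16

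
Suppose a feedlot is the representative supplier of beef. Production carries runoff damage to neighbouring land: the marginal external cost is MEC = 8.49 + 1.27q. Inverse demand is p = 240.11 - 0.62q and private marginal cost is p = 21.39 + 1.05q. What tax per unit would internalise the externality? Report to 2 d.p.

Social marginal cost = private MC + MEC = 29.88 + 2.32q.
Set SMC = demand: 29.88 + 2.32q = 240.11 - 0.62q → q* = 71.5068.
The Pigouvian tax equals MEC at q*: 8.49 + 1.27×71.5068 = 99.3036.

tax = 99.30 per unit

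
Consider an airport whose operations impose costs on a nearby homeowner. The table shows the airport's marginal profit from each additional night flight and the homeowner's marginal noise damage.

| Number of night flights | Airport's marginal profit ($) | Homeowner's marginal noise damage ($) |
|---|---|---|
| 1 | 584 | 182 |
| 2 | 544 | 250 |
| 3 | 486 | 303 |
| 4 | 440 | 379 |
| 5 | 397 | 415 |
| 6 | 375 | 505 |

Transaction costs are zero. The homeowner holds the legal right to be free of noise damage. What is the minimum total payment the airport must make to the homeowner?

Efficient level: marginal profit ≥ marginal noise damage through level 4, so k* = 4.
With the homeowner holding the right, the airport must at least compensate total damage at k*: 182 + 250 + 303 + 379 = 1114.

$1114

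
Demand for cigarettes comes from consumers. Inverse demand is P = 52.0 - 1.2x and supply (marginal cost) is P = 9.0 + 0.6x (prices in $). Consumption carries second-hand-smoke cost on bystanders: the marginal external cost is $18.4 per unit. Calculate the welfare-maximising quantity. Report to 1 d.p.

Social marginal benefit = demand − MEC = 33.6 - 1.2x.
Set SMB = MC: 33.6 - 1.2x = 9.0 + 0.6x → x* = 13.6667.

x* = 13.7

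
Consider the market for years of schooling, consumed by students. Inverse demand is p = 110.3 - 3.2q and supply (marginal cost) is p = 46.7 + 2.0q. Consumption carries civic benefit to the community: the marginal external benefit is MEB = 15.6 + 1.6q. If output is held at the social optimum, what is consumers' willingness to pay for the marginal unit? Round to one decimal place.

P = 39.9

Social marginal benefit = demand + MEB = 125.9 - 1.6q.
Set SMB = MC: 125.9 - 1.6q = 46.7 + 2.0q → q* = 22.0000.
Consumer price on the demand curve at q*: 110.3 − 3.2×22.0000 = 39.9000.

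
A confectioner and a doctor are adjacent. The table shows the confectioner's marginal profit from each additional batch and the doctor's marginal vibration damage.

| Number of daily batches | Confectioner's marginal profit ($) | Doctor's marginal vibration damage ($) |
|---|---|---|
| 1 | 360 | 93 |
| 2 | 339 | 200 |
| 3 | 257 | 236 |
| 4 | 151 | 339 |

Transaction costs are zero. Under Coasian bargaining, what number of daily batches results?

3

Bargaining reaches the level where marginal profit last exceeds marginal vibration damage.
That holds through level 3 (257 ≥ 236) but not at 4 (151 < 339).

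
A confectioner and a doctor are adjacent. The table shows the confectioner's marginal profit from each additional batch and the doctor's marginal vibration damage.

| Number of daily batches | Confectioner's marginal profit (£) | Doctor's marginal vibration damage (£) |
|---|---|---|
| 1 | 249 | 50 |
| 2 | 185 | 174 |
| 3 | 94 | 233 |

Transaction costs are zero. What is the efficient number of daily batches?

2

Bargaining reaches the level where marginal profit last exceeds marginal vibration damage.
That holds through level 2 (185 ≥ 174) but not at 3 (94 < 233).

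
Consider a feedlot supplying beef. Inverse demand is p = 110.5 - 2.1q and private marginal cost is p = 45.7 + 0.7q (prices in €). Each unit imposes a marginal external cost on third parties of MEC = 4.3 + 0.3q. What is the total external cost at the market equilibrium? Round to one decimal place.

€179.9

Market equilibrium (private): 45.7 + 0.7q = 110.5 - 2.1q → q_m = 23.1429.
Total external cost = ∫₀^{q_m} (4.3 + 0.3q) dq = 4.3×23.1429 + ½×0.3×23.1429² = 179.8535.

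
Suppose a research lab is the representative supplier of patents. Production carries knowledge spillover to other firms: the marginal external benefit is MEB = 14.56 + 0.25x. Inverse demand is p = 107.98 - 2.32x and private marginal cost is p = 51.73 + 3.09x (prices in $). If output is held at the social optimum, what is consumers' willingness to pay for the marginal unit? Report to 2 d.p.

Social marginal cost = private MC − MEB = 37.17 + 2.84x.
Set SMC = demand: 37.17 + 2.84x = 107.98 - 2.32x → x* = 13.7229.
Consumer price on the demand curve at x*: 107.98 − 2.32×13.7229 = 76.1429.

P = $76.14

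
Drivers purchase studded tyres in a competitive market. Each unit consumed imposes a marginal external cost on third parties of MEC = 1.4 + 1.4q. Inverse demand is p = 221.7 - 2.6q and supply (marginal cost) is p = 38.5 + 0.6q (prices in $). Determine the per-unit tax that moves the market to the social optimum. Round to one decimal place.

tax = $56.7 per unit

Social marginal benefit = demand − MEC = 220.3 - 4.0q.
Set SMB = MC: 220.3 - 4.0q = 38.5 + 0.6q → q* = 39.5217.
The Pigouvian tax equals MEC at q*: 1.4 + 1.4×39.5217 = 56.7304.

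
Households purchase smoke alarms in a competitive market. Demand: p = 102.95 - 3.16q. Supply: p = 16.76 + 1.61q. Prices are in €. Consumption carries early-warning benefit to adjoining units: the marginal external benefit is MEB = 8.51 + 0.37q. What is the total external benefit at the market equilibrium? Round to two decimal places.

€214.17

Market equilibrium (private): 16.76 + 1.61q = 102.95 - 3.16q → q_m = 18.0692.
Total external benefit = ∫₀^{q_m} (8.51 + 0.37q) dq = 8.51×18.0692 + ½×0.37×18.0692² = 214.1706.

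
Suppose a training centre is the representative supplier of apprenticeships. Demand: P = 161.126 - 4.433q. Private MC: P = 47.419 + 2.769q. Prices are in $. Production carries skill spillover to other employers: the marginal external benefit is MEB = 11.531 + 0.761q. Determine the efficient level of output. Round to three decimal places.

Social marginal cost = private MC − MEB = 35.888 + 2.008q.
Set SMC = demand: 35.888 + 2.008q = 161.126 - 4.433q → q* = 19.4439.

q* = 19.444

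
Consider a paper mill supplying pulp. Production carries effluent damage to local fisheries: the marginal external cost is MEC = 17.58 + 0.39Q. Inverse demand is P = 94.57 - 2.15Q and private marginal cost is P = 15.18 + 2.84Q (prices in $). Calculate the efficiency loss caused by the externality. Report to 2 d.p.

DWL = $52.58

Market equilibrium (private): 15.18 + 2.84Q = 94.57 - 2.15Q → Q_m = 15.9098.
Social marginal cost = private MC + MEC = 32.76 + 3.23Q.
Set SMC = demand: 32.76 + 3.23Q = 94.57 - 2.15Q → Q* = 11.4888.
The loss is the area between SMC and demand from Q* to Q_m; with linear curves that's a triangle of height MEC(Q_m).
DWL = ½ × 4.4210 × 23.7848 = 52.5763.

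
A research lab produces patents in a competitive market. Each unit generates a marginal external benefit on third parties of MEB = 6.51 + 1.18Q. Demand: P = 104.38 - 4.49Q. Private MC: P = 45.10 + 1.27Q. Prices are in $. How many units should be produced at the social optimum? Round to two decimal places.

Q* = 14.36

Social marginal cost = private MC − MEB = 38.59 + 0.09Q.
Set SMC = demand: 38.59 + 0.09Q = 104.38 - 4.49Q → Q* = 14.3646.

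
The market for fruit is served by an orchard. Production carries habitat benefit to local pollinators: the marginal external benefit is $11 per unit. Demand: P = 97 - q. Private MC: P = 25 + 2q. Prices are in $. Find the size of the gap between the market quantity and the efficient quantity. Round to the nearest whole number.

4 units

Market equilibrium (private): 25 + 2q = 97 - q → q_m = 24.0000.
Social marginal cost = private MC − MEB = 14 + 2q.
Set SMC = demand: 14 + 2q = 97 - q → q* = 27.6667.
Gap = |24.0000 − 27.6667| = 3.6667.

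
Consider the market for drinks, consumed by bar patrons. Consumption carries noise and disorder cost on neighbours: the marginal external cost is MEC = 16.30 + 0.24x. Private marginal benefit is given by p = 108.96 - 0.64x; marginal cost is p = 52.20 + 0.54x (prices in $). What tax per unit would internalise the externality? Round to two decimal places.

Social marginal benefit = demand − MEC = 92.66 - 0.88x.
Set SMB = MC: 92.66 - 0.88x = 52.20 + 0.54x → x* = 28.4930.
The Pigouvian tax equals MEC at x*: 16.30 + 0.24×28.4930 = 23.1383.

tax = $23.14 per unit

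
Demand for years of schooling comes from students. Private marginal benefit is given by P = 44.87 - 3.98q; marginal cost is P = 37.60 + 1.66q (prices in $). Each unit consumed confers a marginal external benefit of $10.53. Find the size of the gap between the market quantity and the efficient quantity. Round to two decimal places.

1.87 units

Market equilibrium (private): 37.60 + 1.66q = 44.87 - 3.98q → q_m = 1.2890.
Social marginal benefit = demand + MEB = 55.40 - 3.98q.
Set SMB = MC: 55.40 - 3.98q = 37.60 + 1.66q → q* = 3.1560.
Gap = |1.2890 − 3.1560| = 1.8670.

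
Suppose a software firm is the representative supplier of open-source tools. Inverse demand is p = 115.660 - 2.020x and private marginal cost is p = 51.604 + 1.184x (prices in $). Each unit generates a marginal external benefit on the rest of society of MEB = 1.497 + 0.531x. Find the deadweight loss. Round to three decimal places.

Market equilibrium (private): 51.604 + 1.184x = 115.660 - 2.020x → x_m = 19.9925.
Social marginal cost = private MC − MEB = 50.107 + 0.653x.
Set SMC = demand: 50.107 + 0.653x = 115.660 - 2.020x → x* = 24.5241.
The loss is the area between SMC and demand from x* to x_m; with linear curves that's a triangle of height MEB(x_m).
DWL = ½ × 4.5316 × 12.1130 = 27.4456.

DWL = $27.446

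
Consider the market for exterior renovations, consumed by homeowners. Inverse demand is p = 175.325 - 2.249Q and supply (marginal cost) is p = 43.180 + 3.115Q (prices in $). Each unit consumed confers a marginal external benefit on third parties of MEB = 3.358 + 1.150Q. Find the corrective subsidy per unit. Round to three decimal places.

Social marginal benefit = demand + MEB = 178.683 - 1.099Q.
Set SMB = MC: 178.683 - 1.099Q = 43.180 + 3.115Q → Q* = 32.1554.
The Pigouvian subsidy equals MEB at Q*: 3.358 + 1.150×32.1554 = 40.3367.

subsidy = $40.337 per unit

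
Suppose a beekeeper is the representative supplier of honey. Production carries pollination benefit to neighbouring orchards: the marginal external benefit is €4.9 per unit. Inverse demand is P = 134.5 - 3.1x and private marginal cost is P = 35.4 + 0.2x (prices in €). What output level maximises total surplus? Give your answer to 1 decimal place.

x* = 31.5

Social marginal cost = private MC − MEB = 30.5 + 0.2x.
Set SMC = demand: 30.5 + 0.2x = 134.5 - 3.1x → x* = 31.5152.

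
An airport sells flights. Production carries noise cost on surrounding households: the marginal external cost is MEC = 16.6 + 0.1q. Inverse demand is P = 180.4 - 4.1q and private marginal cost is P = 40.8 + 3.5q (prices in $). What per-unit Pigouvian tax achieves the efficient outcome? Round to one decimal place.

tax = $18.2 per unit

Social marginal cost = private MC + MEC = 57.4 + 3.6q.
Set SMC = demand: 57.4 + 3.6q = 180.4 - 4.1q → q* = 15.9740.
The Pigouvian tax equals MEC at q*: 16.6 + 0.1×15.9740 = 18.1974.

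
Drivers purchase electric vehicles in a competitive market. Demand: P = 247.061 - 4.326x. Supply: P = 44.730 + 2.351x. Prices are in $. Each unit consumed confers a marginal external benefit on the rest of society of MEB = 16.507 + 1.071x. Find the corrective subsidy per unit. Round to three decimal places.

Social marginal benefit = demand + MEB = 263.568 - 3.255x.
Set SMB = MC: 263.568 - 3.255x = 44.730 + 2.351x → x* = 39.0364.
The Pigouvian subsidy equals MEB at x*: 16.507 + 1.071×39.0364 = 58.3150.

subsidy = $58.315 per unit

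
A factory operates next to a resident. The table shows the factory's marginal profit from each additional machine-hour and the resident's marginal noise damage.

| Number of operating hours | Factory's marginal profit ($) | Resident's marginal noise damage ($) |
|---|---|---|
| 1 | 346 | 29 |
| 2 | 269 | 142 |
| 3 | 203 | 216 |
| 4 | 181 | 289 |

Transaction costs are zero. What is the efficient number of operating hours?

Bargaining reaches the level where marginal profit last exceeds marginal noise damage.
That holds through level 2 (269 ≥ 142) but not at 3 (203 < 216).

2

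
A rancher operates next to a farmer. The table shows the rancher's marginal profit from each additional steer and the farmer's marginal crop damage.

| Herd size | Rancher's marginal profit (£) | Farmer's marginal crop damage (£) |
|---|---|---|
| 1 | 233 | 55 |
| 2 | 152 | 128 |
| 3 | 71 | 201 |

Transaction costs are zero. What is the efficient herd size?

Bargaining reaches the level where marginal profit last exceeds marginal crop damage.
That holds through level 2 (152 ≥ 128) but not at 3 (71 < 201).

2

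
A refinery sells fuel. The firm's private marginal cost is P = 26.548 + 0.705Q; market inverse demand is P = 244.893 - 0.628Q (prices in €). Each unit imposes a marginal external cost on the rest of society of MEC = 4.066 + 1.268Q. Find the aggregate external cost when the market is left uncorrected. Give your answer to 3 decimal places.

Market equilibrium (private): 26.548 + 0.705Q = 244.893 - 0.628Q → Q_m = 163.7997.
Total external cost = ∫₀^{Q_m} (4.066 + 1.268Q) dQ = 4.066×163.7997 + ½×1.268×163.7997² = 17676.4462.

€17676.446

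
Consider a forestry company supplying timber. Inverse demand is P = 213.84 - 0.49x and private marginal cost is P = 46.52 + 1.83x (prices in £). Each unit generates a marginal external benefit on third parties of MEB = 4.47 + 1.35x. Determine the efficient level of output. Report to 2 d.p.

x* = 177.10

Social marginal cost = private MC − MEB = 42.05 + 0.48x.
Set SMC = demand: 42.05 + 0.48x = 213.84 - 0.49x → x* = 177.1031.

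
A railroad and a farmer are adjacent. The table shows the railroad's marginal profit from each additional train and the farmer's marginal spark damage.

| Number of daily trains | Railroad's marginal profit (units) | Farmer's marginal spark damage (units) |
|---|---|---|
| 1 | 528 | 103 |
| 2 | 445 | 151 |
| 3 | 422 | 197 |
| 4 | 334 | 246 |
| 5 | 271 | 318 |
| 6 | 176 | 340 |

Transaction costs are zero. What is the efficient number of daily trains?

Bargaining reaches the level where marginal profit last exceeds marginal spark damage.
That holds through level 4 (334 ≥ 246) but not at 5 (271 < 318).

4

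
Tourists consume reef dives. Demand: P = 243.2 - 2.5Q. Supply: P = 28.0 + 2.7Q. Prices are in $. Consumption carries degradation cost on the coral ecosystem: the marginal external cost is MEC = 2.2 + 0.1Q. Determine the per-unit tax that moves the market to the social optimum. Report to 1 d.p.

tax = $6.2 per unit

Social marginal benefit = demand − MEC = 241.0 - 2.6Q.
Set SMB = MC: 241.0 - 2.6Q = 28.0 + 2.7Q → Q* = 40.1887.
The Pigouvian tax equals MEC at Q*: 2.2 + 0.1×40.1887 = 6.2189.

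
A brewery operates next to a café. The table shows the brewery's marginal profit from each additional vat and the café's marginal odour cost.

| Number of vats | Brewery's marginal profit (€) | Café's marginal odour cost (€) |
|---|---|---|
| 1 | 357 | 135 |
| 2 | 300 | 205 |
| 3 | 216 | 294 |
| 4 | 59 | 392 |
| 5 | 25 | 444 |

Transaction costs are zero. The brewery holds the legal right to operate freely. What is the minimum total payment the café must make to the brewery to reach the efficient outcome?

Left alone the brewery would choose level 5 (marginal profit stays positive).
Efficient level: k* = 2 (marginal profit ≥ marginal odour cost through 2).
The café must at least cover the brewery's forgone profit from cutting 5→2: 216 + 59 + 25 = 300.

€300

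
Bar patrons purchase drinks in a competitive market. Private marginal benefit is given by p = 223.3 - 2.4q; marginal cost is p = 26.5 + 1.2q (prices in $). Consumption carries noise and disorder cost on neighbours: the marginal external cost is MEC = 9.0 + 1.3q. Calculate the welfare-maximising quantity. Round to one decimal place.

Social marginal benefit = demand − MEC = 214.3 - 3.7q.
Set SMB = MC: 214.3 - 3.7q = 26.5 + 1.2q → q* = 38.3265.

q* = 38.3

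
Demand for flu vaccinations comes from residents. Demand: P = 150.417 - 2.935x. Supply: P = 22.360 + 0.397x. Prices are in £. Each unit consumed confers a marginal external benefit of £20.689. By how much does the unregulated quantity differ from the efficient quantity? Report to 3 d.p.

Market equilibrium (private): 22.360 + 0.397x = 150.417 - 2.935x → x_m = 38.4325.
Social marginal benefit = demand + MEB = 171.106 - 2.935x.
Set SMB = MC: 171.106 - 2.935x = 22.360 + 0.397x → x* = 44.6417.
Gap = |38.4325 − 44.6417| = 6.2092.

6.209 units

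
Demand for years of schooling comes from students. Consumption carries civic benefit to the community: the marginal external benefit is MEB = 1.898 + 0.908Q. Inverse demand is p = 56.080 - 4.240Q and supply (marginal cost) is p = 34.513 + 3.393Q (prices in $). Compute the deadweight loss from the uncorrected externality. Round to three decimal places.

DWL = $1.481

Market equilibrium (private): 34.513 + 3.393Q = 56.080 - 4.240Q → Q_m = 2.8255.
Social marginal benefit = demand + MEB = 57.978 - 3.332Q.
Set SMB = MC: 57.978 - 3.332Q = 34.513 + 3.393Q → Q* = 3.4892.
The loss is the area between SMB and MC from Q* to Q_m; with linear curves that's a triangle of height MEB(Q_m).
DWL = ½ × 0.6637 × 4.4635 = 1.4812.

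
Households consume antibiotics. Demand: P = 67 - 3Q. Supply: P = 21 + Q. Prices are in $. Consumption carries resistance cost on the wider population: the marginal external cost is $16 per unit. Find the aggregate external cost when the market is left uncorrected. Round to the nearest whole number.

Market equilibrium (private): 21 + Q = 67 - 3Q → Q_m = 11.5000.
Total external cost = MEC × Q_m = 16 × 11.5000 = 184.0000.

$184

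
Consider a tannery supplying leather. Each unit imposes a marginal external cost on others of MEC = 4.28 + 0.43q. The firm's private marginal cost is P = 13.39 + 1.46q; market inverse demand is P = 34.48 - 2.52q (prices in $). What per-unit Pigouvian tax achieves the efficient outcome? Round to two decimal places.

tax = $5.92 per unit

Social marginal cost = private MC + MEC = 17.67 + 1.89q.
Set SMC = demand: 17.67 + 1.89q = 34.48 - 2.52q → q* = 3.8118.
The Pigouvian tax equals MEC at q*: 4.28 + 0.43×3.8118 = 5.9191.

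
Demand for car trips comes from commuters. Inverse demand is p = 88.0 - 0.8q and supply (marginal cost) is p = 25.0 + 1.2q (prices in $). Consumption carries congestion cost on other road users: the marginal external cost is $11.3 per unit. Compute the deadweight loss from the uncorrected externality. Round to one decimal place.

Market equilibrium (private): 25.0 + 1.2q = 88.0 - 0.8q → q_m = 31.5000.
Social marginal benefit = demand − MEC = 76.7 - 0.8q.
Set SMB = MC: 76.7 - 0.8q = 25.0 + 1.2q → q* = 25.8500.
The loss is the area between SMB and MC from q* to q_m; with linear curves that's a triangle of height MEC(q_m).
DWL = ½ × 5.6500 × 11.3000 = 31.9225.

DWL = $31.9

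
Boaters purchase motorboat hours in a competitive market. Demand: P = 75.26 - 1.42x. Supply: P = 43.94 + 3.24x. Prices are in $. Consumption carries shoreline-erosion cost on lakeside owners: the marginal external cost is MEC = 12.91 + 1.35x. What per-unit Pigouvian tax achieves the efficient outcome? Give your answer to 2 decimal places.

Social marginal benefit = demand − MEC = 62.35 - 2.77x.
Set SMB = MC: 62.35 - 2.77x = 43.94 + 3.24x → x* = 3.0632.
The Pigouvian tax equals MEC at x*: 12.91 + 1.35×3.0632 = 17.0453.

tax = $17.05 per unit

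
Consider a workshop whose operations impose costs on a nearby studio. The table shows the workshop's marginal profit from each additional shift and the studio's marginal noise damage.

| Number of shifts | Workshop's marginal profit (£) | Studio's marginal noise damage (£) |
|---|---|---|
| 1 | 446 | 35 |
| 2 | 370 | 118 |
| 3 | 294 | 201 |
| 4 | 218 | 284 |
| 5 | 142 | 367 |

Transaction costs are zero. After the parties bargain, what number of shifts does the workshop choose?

Bargaining reaches the level where marginal profit last exceeds marginal noise damage.
That holds through level 3 (294 ≥ 201) but not at 4 (218 < 284).

3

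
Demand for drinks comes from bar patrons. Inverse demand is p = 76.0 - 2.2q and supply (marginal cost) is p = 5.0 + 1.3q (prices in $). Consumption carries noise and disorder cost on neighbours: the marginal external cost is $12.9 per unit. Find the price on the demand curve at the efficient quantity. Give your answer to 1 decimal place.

P = $39.5

Social marginal benefit = demand − MEC = 63.1 - 2.2q.
Set SMB = MC: 63.1 - 2.2q = 5.0 + 1.3q → q* = 16.6000.
Consumer price on the demand curve at q*: 76.0 − 2.2×16.6000 = 39.4800.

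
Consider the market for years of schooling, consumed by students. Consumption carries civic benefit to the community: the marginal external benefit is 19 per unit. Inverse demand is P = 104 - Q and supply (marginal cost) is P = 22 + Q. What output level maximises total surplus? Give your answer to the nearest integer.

Social marginal benefit = demand + MEB = 123 - Q.
Set SMB = MC: 123 - Q = 22 + Q → Q* = 50.5000.

Q* = 51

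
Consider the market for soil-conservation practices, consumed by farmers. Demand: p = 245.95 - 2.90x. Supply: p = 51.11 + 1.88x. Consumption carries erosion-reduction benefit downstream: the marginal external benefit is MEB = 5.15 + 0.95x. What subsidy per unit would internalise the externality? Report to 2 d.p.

Social marginal benefit = demand + MEB = 251.10 - 1.95x.
Set SMB = MC: 251.10 - 1.95x = 51.11 + 1.88x → x* = 52.2167.
The Pigouvian subsidy equals MEB at x*: 5.15 + 0.95×52.2167 = 54.7559.

subsidy = 54.76 per unit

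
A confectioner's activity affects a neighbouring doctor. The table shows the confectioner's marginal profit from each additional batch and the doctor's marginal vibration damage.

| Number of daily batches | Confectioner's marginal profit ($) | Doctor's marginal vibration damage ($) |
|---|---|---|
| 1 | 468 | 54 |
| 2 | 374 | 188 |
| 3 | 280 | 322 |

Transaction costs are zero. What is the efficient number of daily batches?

2

Bargaining reaches the level where marginal profit last exceeds marginal vibration damage.
That holds through level 2 (374 ≥ 188) but not at 3 (280 < 322).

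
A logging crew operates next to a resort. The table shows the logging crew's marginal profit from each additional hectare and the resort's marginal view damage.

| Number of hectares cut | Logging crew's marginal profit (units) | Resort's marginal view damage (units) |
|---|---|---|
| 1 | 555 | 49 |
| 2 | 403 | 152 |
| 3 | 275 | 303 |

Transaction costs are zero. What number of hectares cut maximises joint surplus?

Bargaining reaches the level where marginal profit last exceeds marginal view damage.
That holds through level 2 (403 ≥ 152) but not at 3 (275 < 303).

2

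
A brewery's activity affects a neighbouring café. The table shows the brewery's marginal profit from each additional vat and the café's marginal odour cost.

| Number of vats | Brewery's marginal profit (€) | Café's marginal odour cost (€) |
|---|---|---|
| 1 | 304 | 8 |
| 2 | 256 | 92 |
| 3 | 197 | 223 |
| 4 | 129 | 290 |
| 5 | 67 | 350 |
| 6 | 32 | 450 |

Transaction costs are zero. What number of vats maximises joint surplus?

Bargaining reaches the level where marginal profit last exceeds marginal odour cost.
That holds through level 2 (256 ≥ 92) but not at 3 (197 < 223).

2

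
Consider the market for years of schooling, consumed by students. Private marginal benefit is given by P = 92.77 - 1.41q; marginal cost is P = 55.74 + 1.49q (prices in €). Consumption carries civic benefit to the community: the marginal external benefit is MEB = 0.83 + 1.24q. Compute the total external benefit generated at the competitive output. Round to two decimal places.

Market equilibrium (private): 55.74 + 1.49q = 92.77 - 1.41q → q_m = 12.7690.
Total external benefit = ∫₀^{q_m} (0.83 + 1.24q) dq = 0.83×12.7690 + ½×1.24×12.7690² = 111.6876.

€111.69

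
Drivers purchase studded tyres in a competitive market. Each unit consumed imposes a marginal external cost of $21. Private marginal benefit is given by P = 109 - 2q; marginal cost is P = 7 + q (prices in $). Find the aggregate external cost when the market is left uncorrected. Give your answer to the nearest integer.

Market equilibrium (private): 7 + q = 109 - 2q → q_m = 34.0000.
Total external cost = MEC × q_m = 21 × 34.0000 = 714.0000.

$714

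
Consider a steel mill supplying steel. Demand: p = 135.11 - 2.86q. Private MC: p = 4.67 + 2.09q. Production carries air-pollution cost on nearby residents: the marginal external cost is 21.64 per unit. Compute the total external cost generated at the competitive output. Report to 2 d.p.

570.25

Market equilibrium (private): 4.67 + 2.09q = 135.11 - 2.86q → q_m = 26.3515.
Total external cost = MEC × q_m = 21.64 × 26.3515 = 570.2465.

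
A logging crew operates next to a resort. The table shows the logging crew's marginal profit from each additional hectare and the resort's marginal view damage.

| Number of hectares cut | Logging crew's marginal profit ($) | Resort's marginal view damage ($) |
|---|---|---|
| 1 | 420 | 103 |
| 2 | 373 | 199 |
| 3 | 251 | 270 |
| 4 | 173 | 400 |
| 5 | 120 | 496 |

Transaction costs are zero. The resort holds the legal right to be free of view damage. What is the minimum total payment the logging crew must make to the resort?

Efficient level: marginal profit ≥ marginal view damage through level 2, so k* = 2.
With the resort holding the right, the logging crew must at least compensate total damage at k*: 103 + 199 = 302.

$302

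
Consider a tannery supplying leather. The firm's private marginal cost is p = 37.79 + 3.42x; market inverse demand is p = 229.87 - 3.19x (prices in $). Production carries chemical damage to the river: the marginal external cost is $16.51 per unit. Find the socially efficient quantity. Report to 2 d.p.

Social marginal cost = private MC + MEC = 54.30 + 3.42x.
Set SMC = demand: 54.30 + 3.42x = 229.87 - 3.19x → x* = 26.5613.

x* = 26.56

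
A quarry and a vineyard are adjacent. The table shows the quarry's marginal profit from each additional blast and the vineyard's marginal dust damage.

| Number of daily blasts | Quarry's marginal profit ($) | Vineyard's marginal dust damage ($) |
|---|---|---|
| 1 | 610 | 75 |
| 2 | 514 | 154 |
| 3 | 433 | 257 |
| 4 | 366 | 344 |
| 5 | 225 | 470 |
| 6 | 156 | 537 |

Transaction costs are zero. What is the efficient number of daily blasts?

Bargaining reaches the level where marginal profit last exceeds marginal dust damage.
That holds through level 4 (366 ≥ 344) but not at 5 (225 < 470).

4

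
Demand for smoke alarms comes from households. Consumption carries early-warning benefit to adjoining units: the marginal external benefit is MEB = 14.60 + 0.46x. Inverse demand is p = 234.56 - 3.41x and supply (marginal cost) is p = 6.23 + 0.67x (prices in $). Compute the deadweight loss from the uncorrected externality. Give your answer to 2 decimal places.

Market equilibrium (private): 6.23 + 0.67x = 234.56 - 3.41x → x_m = 55.9632.
Social marginal benefit = demand + MEB = 249.16 - 2.95x.
Set SMB = MC: 249.16 - 2.95x = 6.23 + 0.67x → x* = 67.1077.
The welfare-loss triangle has base |x_m − x*| and height MEB(x_m) (the vertical gap between SMB and MC is zero at x* and MEB at x_m).
DWL = ½ × 11.1445 × 40.3431 = 224.8018.

DWL = $224.80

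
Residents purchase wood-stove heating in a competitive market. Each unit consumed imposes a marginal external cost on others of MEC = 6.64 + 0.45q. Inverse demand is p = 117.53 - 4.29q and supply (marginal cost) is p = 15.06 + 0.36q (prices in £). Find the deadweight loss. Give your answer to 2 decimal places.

Market equilibrium (private): 15.06 + 0.36q = 117.53 - 4.29q → q_m = 22.0366.
Social marginal benefit = demand − MEC = 110.89 - 4.74q.
Set SMB = MC: 110.89 - 4.74q = 15.06 + 0.36q → q* = 18.7902.
Between q* and q_m the wedge MC − SMB runs linearly from 0 to MEC(q_m), so the loss is a triangle.
DWL = ½ × 3.2464 × 16.5565 = 26.8745.

DWL = £26.87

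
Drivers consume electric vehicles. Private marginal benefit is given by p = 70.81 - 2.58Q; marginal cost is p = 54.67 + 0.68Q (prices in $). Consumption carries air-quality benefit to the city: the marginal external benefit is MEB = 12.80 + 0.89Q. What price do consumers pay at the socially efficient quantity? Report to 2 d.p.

Social marginal benefit = demand + MEB = 83.61 - 1.69Q.
Set SMB = MC: 83.61 - 1.69Q = 54.67 + 0.68Q → Q* = 12.2110.
Consumer price on the demand curve at Q*: 70.81 − 2.58×12.2110 = 39.3056.

P = $39.31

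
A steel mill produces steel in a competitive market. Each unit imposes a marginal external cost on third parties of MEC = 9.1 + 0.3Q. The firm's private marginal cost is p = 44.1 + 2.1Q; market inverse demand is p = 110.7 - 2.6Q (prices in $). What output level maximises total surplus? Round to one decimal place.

Q* = 11.5

Social marginal cost = private MC + MEC = 53.2 + 2.4Q.
Set SMC = demand: 53.2 + 2.4Q = 110.7 - 2.6Q → Q* = 11.5000.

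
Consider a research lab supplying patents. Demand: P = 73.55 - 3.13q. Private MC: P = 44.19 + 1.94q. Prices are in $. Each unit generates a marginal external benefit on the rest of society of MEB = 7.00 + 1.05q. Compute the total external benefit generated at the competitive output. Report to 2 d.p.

$58.14

Market equilibrium (private): 44.19 + 1.94q = 73.55 - 3.13q → q_m = 5.7909.
Total external benefit = ∫₀^{q_m} (7.00 + 1.05q) dq = 7.00×5.7909 + ½×1.05×5.7909² = 58.1419.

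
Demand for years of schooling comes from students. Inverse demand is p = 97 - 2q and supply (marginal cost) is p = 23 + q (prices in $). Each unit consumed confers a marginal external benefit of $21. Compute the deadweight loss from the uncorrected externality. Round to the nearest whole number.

Market equilibrium (private): 23 + q = 97 - 2q → q_m = 24.6667.
Social marginal benefit = demand + MEB = 118 - 2q.
Set SMB = MC: 118 - 2q = 23 + q → q* = 31.6667.
Height of the DWL triangle at q_m is SMB(q_m) − MC(q_m) = MEB(q_m) = 21.0000.
DWL = ½ × 7.0000 × 21.0000 = 73.5000.

DWL = $74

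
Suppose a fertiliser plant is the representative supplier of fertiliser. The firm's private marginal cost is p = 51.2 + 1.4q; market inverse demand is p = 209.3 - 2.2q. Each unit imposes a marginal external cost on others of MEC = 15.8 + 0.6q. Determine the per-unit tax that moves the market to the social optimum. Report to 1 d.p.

tax = 36.1 per unit

Social marginal cost = private MC + MEC = 67.0 + 2.0q.
Set SMC = demand: 67.0 + 2.0q = 209.3 - 2.2q → q* = 33.8810.
The Pigouvian tax equals MEC at q*: 15.8 + 0.6×33.8810 = 36.1286.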